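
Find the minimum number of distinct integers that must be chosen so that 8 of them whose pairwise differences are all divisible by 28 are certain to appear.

197

Integers whose pairwise differences are multiples of 28 are exactly those sharing a remainder mod 28. Pigeonhole: the 28 residue classes mod 28 are the pigeonholes.
With 196 integers one could put 7 in each residue class and have no class reach 8.
The 197th integer pushes some class to 8, so 28·7 + 1 = 197.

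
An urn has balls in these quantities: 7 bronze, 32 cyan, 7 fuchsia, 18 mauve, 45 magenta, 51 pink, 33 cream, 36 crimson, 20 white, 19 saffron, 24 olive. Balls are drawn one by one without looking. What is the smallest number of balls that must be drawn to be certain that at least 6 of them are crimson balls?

262

In the worst case for collecting crimson balls, every non-crimson ball comes out first.
There are 7 + 32 + 7 + 18 + 45 + 51 + 33 + 20 + 19 + 24 = 256 non-crimson balls altogether.
After those, each further ball must be crimson, so 256 + 6 = 262 draws guarantee 6 crimson balls.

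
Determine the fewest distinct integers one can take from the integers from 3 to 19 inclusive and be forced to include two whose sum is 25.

A set avoiding the sum 25 can contain at most one of each pair {x, 25−x}, plus the 3 elements whose complement lies outside the range.
The integers 3, …, 12 (10 of them) are such a set: any two sum to at least 3+4 = 7 and at most 11+12 = 23 < 25.
By the pigeonhole principle, any 11th integer completes one of the 7 pairs, so 11 choices force a sum of 25.

11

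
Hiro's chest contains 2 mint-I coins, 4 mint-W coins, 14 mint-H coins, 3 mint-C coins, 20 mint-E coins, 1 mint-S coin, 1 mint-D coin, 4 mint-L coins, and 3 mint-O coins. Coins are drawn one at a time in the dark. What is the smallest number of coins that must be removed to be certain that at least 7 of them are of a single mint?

31

An adversary could hand out at most 6 coins per mint (7 mints run out sooner): 2 + 4 + 6 + 3 + 6 + 1 + 1 + 4 + 3 = 30 coins and still no mint has 7.
By pigeonhole, one more coin lands in a mint already at 6, so 31 draws are enough and 30 are not.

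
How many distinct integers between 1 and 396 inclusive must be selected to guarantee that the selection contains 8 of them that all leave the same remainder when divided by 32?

225

By the pigeonhole principle, the 32 residue classes mod 32 are the pigeonholes.
With 224 integers one could put 7 in each residue class and have no class reach 8.
The 225th integer pushes some class to 8, so 32·7 + 1 = 225.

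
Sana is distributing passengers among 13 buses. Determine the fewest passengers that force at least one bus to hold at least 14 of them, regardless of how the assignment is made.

170

With 169 passengers one could put exactly 13 in each of the 13 buses, and no bus would reach 14.
By the pigeonhole principle, one more passenger must land in a bus that already has 13, giving it 14.
So 13 × 13 + 1 = 170 passengers are required.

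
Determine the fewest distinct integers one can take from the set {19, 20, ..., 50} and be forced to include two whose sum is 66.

19

Two chosen integers sum to 66 exactly when both halves of some pair {x, 66−x} with 19 ≤ x ≤ 66−x ≤ 47 are chosen — 14 such pairs.
The remaining 4 elements (those with no distinct partner in range) can never complete a 66-sum, so the worst case takes all of them and one from each pair: 4 + 14 = 18.
The 19th integer has to be the second member of some pair, so 18 + 1 = 19.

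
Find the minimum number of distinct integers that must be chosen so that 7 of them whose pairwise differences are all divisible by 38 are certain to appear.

229

Integers whose pairwise differences are multiples of 38 are exactly those sharing a remainder mod 38. The 38 residue classes mod 38 are the pigeonholes.
With 228 integers one could put 6 in each residue class and have no class reach 7.
The 229th integer pushes some class to 7, so 38·6 + 1 = 229.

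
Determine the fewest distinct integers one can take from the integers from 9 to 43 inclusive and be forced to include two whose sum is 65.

Two chosen integers sum to 65 exactly when both halves of some pair {x, 65−x} with 22 ≤ x ≤ 65−x ≤ 43 are chosen — 11 such pairs.
The remaining 13 elements (those with no distinct partner in range) can never complete a 65-sum, so the worst case takes all of them and one from each pair: 13 + 11 = 24.
The 25th integer has to be the second member of some pair, so 24 + 1 = 25.

25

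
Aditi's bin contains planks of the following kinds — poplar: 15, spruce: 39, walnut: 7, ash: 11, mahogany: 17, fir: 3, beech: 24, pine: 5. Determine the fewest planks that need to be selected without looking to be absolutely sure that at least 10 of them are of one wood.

The 8 woods are the holes; the planks drawn are the pigeons.
To avoid 10 of any one wood, the worst case takes at most 9 of each wood, or every plank of a wood that has fewer than 9.
That gives 9 + 9 + 7 + 9 + 9 + 3 + 9 + 5 = 60 planks with no wood reaching 10.
The next plank forces some wood to 10, so 60 + 1 = 61.

61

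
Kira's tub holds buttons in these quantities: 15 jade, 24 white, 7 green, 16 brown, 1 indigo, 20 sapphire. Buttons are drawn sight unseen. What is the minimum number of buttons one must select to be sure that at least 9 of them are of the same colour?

An adversary could hand out at most 8 buttons per colour (green, indigo run out sooner): 8 + 8 + 7 + 8 + 1 + 8 = 40 buttons and still no colour has 9.
One more button lands in a colour already at 8, so 41 draws are enough and 40 are not.

41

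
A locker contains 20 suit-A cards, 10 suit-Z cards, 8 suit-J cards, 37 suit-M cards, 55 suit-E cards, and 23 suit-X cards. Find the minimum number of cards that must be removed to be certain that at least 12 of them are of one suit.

63

By pigeonhole, the 6 suits are the holes; the cards drawn are the pigeons.
To avoid 12 of any one suit, the worst case takes at most 11 of each suit, or every card of a suit that has fewer than 11.
That gives 11 + 10 + 8 + 11 + 11 + 11 = 62 cards with no suit reaching 12.
The next card forces some suit to 12, so 62 + 1 = 63.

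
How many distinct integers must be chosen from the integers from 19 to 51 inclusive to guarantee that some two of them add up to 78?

22

Group the elements by complementary pair {x, 78−x}: {27,51}, {28,50}, {29,49}, …, giving 12 two-element pairs; the single value 39 (it cannot pair with itself since the integers are distinct); and 8 integers whose partner 78−x falls outside [19,51].
Pigeonhole: treating each of those 21 groups as a pigeonhole, one can pick one integer per group — 21 integers — with no two summing to 78.
The 22nd integer lands in an occupied pair, forcing a sum of 78.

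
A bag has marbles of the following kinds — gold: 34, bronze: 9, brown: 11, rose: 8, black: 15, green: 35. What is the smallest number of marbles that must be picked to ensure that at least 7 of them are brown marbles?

108

In the worst case for collecting brown marbles, every non-brown marble comes out first.
There are 34 + 9 + 8 + 15 + 35 = 101 non-brown marbles altogether.
After those, each further marble must be brown, so 101 + 7 = 108 draws guarantee 7 brown marbles.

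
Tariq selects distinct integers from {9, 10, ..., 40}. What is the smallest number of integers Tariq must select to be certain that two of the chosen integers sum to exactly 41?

21

Two chosen integers sum to 41 exactly when both halves of some pair {x, 41−x} with 9 ≤ x ≤ 41−x ≤ 32 are chosen — 12 such pairs.
The remaining 8 elements (those with no distinct partner in range) can never complete a 41-sum, so the worst case takes all of them and one from each pair: 8 + 12 = 20.
The 21st integer has to be the second member of some pair, so 20 + 1 = 21.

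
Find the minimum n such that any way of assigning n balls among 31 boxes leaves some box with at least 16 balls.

With 465 balls one could put exactly 15 in each of the 31 boxes, and no box would reach 16.
By pigeonhole, one more ball must land in a box that already has 15, giving it 16.
So 31 × 15 + 1 = 466 balls are required.

466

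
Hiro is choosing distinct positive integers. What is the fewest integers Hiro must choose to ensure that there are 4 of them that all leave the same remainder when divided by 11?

34

The 11 residue classes mod 11 are the pigeonholes.
With 33 integers one could put 3 in each residue class and have no class reach 4.
The 34th integer pushes some class to 4, so 11·3 + 1 = 34.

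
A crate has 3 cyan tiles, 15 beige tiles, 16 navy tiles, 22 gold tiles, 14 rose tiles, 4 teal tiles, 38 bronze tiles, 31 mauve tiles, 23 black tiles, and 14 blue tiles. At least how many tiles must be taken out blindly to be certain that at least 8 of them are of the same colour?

By pigeonhole, put each drawn tile into a box by colour. The largest draw with every box below 8 takes min(count, 7) from each colour; colours with fewer than 7 contribute all they have.
Σ min(cᵢ, 7) = 3 + 7 + 7 + 7 + 7 + 4 + 7 + 7 + 7 + 7 = 63.
Draw number 63 + 1 = 64 must push one box to 8.

64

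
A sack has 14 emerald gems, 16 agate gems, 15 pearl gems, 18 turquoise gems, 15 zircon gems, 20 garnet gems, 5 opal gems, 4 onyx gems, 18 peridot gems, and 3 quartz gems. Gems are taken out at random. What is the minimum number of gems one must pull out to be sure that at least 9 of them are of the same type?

By the pigeonhole principle, put each drawn gem into a box by type. The largest draw with every box below 9 takes min(count, 8) from each type; types with fewer than 8 contribute all they have.
Σ min(cᵢ, 8) = 8 + 8 + 8 + 8 + 8 + 8 + 5 + 4 + 8 + 3 = 68.
Draw number 68 + 1 = 69 must push one box to 9.

69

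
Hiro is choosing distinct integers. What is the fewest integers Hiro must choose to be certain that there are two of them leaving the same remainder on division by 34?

35

By the pigeonhole principle, the 34 residue classes mod 34 are the pigeonholes.
With 34 integers one could put 1 in each residue class and have no class reach 2.
The 35th integer pushes some class to 2, so 34·1 + 1 = 35.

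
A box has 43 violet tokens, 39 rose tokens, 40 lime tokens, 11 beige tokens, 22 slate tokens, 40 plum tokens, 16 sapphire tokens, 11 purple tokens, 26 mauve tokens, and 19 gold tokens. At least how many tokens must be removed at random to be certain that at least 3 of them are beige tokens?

In the worst case for collecting beige tokens, every non-beige token comes out first.
There are 43 + 39 + 40 + 22 + 40 + 16 + 11 + 26 + 19 = 256 non-beige tokens altogether.
After those, each further token must be beige, so 256 + 3 = 259 draws guarantee 3 beige tokens.

259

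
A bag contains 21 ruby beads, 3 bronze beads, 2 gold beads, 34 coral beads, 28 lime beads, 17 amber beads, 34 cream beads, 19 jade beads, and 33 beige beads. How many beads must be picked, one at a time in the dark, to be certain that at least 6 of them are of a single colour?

41

An adversary could hand out at most 5 beads per colour (bronze, gold run out sooner): 5 + 3 + 2 + 5 + 5 + 5 + 5 + 5 + 5 = 40 beads and still no colour has 6.
Pigeonhole: one more bead lands in a colour already at 5, so 41 draws are enough and 40 are not.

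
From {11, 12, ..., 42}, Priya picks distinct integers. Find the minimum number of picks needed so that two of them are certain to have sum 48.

20

A set avoiding the sum 48 can contain at most one of each pair {x, 48−x}, plus the 6 elements whose complement lies outside the range or equal to its own complement.
The integers 24, …, 42 (19 of them) are such a set: any two sum to at least 24+25 = 49 > 48.
Any 20th integer completes one of the 13 pairs, so 20 choices force a sum of 48.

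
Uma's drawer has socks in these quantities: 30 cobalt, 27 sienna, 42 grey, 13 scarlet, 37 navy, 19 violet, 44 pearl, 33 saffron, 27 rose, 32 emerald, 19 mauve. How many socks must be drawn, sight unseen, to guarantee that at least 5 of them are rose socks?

301

In the worst case for collecting rose socks, every non-rose sock comes out first.
There are 30 + 27 + 42 + 13 + 37 + 19 + 44 + 33 + 32 + 19 = 296 non-rose socks altogether.
After those, each further sock must be rose, so 296 + 5 = 301 draws guarantee 5 rose socks.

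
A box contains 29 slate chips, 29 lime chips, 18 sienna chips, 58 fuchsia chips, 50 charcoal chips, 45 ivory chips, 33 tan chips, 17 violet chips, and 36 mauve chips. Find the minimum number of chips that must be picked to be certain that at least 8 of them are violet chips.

306

In the worst case for collecting violet chips, every non-violet chip comes out first.
There are 29 + 29 + 18 + 58 + 50 + 45 + 33 + 36 = 298 non-violet chips altogether.
After those, each further chip must be violet, so 298 + 8 = 306 draws guarantee 8 violet chips.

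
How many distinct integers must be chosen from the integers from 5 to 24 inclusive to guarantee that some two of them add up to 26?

Two chosen integers sum to 26 exactly when both halves of some pair {x, 26−x} with 5 ≤ x ≤ 26−x ≤ 21 are chosen — 8 such pairs.
The remaining 4 elements (those with no distinct partner in range) can never complete a 26-sum, so the worst case takes all of them and one from each pair: 4 + 8 = 12.
By pigeonhole, the 13th integer has to be the second member of some pair, so 12 + 1 = 13.

13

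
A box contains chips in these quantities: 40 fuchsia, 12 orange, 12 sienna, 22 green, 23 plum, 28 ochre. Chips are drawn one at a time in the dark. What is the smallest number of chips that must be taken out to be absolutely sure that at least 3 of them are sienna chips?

128

In the worst case for collecting sienna chips, every non-sienna chip comes out first.
There are 40 + 12 + 22 + 23 + 28 = 125 non-sienna chips altogether.
After those, each further chip must be sienna, so 125 + 3 = 128 draws guarantee 3 sienna chips.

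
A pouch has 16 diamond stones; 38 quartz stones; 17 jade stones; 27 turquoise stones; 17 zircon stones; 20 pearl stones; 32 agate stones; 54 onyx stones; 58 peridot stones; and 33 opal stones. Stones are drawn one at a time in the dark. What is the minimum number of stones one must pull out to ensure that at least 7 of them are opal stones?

286

In the worst case for collecting opal stones, every non-opal stone comes out first.
There are 16 + 38 + 17 + 27 + 17 + 20 + 32 + 54 + 58 = 279 non-opal stones altogether.
After those, each further stone must be opal, so 279 + 7 = 286 draws guarantee 7 opal stones.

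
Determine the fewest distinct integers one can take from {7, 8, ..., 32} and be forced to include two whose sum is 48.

19

Two chosen integers sum to 48 exactly when both halves of some pair {x, 48−x} with 16 ≤ x ≤ 48−x ≤ 32 are chosen — 8 such pairs.
The remaining 10 elements (those with no distinct partner in range) can never complete a 48-sum, so the worst case takes all of them and one from each pair: 10 + 8 = 18.
By the pigeonhole principle, the 19th integer has to be the second member of some pair, so 18 + 1 = 19.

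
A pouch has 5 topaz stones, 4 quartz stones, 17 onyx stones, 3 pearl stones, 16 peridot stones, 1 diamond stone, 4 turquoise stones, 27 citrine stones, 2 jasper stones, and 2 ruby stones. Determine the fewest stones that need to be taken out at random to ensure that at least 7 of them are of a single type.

An adversary could hand out at most 6 stones per type (7 types run out sooner): 5 + 4 + 6 + 3 + 6 + 1 + 4 + 6 + 2 + 2 = 39 stones and still no type has 7.
By pigeonhole, one more stone lands in a type already at 6, so 40 draws are enough and 39 are not.

40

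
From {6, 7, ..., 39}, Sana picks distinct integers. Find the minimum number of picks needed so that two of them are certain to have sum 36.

23

A set avoiding the sum 36 can contain at most one of each pair {x, 36−x}, plus the 10 elements whose complement lies outside the range or equal to its own complement.
The integers 18, …, 39 (22 of them) are such a set: any two sum to at least 18+19 = 37 > 36.
By pigeonhole, any 23rd integer completes one of the 12 pairs, so 23 choices force a sum of 36.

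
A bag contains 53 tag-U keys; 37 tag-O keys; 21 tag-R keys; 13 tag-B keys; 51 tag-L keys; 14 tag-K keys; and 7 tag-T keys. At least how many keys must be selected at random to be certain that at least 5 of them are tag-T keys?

In the worst case for collecting tag-T keys, every non-tag-T key comes out first.
There are 53 + 37 + 21 + 13 + 51 + 14 = 189 non-tag-T keys altogether.
After those, each further key must be tag-T, so 189 + 5 = 194 draws guarantee 5 tag-T keys.

194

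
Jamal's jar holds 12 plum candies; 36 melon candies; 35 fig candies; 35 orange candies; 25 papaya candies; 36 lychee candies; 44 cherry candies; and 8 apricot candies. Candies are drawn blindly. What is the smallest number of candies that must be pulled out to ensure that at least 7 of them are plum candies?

226

In the worst case for collecting plum candies, every non-plum candy comes out first.
There are 36 + 35 + 35 + 25 + 36 + 44 + 8 = 219 non-plum candies altogether.
After those, each further candy must be plum, so 219 + 7 = 226 draws guarantee 7 plum candies.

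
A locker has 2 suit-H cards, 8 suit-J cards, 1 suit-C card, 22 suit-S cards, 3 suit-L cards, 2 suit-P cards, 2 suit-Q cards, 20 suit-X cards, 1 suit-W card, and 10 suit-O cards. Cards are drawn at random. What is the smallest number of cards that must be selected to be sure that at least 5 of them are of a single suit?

The 10 suits are the holes; the cards drawn are the pigeons.
To avoid 5 of any one suit, the worst case takes at most 4 of each suit, or every card of a suit that has fewer than 4.
That gives 2 + 4 + 1 + 4 + 3 + 2 + 2 + 4 + 1 + 4 = 27 cards with no suit reaching 5.
The next card forces some suit to 5, so 27 + 1 = 28.

28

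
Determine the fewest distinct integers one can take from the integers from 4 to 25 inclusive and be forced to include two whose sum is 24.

Two chosen integers sum to 24 exactly when both halves of some pair {x, 24−x} with 4 ≤ x ≤ 24−x ≤ 20 are chosen — 8 such pairs.
The remaining 6 elements (those with no distinct partner in range) can never complete a 24-sum, so the worst case takes all of them and one from each pair: 6 + 8 = 14.
The 15th integer has to be the second member of some pair, so 14 + 1 = 15.

15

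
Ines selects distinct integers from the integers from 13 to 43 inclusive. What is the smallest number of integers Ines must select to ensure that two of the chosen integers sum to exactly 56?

Group the elements by complementary pair {x, 56−x}: {13,43}, {14,42}, {15,41}, …, giving 15 two-element pairs and the single value 28 (it cannot pair with itself since the integers are distinct).
Treating each of those 16 groups as a pigeonhole, one can pick one integer per group — 16 integers — with no two summing to 56.
The 17th integer lands in an occupied pair, forcing a sum of 56.

17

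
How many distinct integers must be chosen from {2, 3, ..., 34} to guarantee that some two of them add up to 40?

A set avoiding the sum 40 can contain at most one of each pair {x, 40−x}, plus the 5 elements whose complement lies outside the range or equal to its own complement.
The integers 2, …, 20 (19 of them) are such a set: any two sum to at least 2+3 = 5 and at most 19+20 = 39 < 40.
Pigeonhole: any 20th integer completes one of the 14 pairs, so 20 choices force a sum of 40.

20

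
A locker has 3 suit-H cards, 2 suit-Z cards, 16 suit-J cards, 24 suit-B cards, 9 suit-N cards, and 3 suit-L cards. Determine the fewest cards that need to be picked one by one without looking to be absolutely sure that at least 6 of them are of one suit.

An adversary could hand out at most 5 cards per suit (suit-H, suit-Z, suit-L run out sooner): 3 + 2 + 5 + 5 + 5 + 3 = 23 cards and still no suit has 6.
Pigeonhole: one more card lands in a suit already at 5, so 24 draws are enough and 23 are not.

24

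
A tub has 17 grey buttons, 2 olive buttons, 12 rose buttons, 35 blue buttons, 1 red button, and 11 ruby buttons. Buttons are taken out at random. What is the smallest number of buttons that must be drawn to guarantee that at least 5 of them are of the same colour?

An adversary could hand out at most 4 buttons per colour (olive, red run out sooner): 4 + 2 + 4 + 4 + 1 + 4 = 19 buttons and still no colour has 5.
By pigeonhole, one more button lands in a colour already at 4, so 20 draws are enough and 19 are not.

20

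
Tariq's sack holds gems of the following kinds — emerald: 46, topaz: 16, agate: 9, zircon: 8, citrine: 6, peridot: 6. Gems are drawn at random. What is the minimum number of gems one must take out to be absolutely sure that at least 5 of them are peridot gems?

90

In the worst case for collecting peridot gems, every non-peridot gem comes out first.
There are 46 + 16 + 9 + 8 + 6 = 85 non-peridot gems altogether.
After those, each further gem must be peridot, so 85 + 5 = 90 draws guarantee 5 peridot gems.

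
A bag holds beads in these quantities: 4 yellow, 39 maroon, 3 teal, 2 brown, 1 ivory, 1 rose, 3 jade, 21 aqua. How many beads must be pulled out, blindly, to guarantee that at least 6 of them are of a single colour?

25

Put each drawn bead into a box by colour. The largest draw with every box below 6 takes min(count, 5) from each colour; colours with fewer than 5 contribute all they have.
Σ min(cᵢ, 5) = 4 + 5 + 3 + 2 + 1 + 1 + 3 + 5 = 24.
Draw number 24 + 1 = 25 must push one box to 6.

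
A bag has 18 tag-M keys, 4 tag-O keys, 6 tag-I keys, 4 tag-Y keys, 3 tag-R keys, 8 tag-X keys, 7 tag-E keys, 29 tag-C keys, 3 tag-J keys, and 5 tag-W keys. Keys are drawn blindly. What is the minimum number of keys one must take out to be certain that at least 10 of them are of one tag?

59

An adversary could hand out at most 9 keys per tag (8 tags run out sooner): 9 + 4 + 6 + 4 + 3 + 8 + 7 + 9 + 3 + 5 = 58 keys and still no tag has 10.
By pigeonhole, one more key lands in a tag already at 9, so 59 draws are enough and 58 are not.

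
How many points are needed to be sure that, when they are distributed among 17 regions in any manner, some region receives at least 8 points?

With 119 points one could put exactly 7 in each of the 17 regions, and no region would reach 8.
One more point must land in a region that already has 7, giving it 8.
So 17 × 7 + 1 = 120 points are required.

120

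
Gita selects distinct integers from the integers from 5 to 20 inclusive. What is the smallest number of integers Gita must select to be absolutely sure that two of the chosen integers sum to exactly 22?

11

Group the elements by complementary pair {x, 22−x}: {5,17}, {6,16}, {7,15}, …, giving 6 two-element pairs; the single value 11 (it cannot pair with itself since the integers are distinct); and 3 integers whose partner 22−x falls outside [5,20].
Treating each of those 10 groups as a pigeonhole, one can pick one integer per group — 10 integers — with no two summing to 22.
The 11th integer lands in an occupied pair, forcing a sum of 22.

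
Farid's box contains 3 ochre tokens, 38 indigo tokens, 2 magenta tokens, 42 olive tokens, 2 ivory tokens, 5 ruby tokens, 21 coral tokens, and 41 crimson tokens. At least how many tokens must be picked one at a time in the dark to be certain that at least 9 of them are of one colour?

An adversary could hand out at most 8 tokens per colour (4 colours run out sooner): 3 + 8 + 2 + 8 + 2 + 5 + 8 + 8 = 44 tokens and still no colour has 9.
By pigeonhole, one more token lands in a colour already at 8, so 45 draws are enough and 44 are not.

45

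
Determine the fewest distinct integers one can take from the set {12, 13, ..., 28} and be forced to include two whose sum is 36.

Group the elements by complementary pair {x, 36−x}: {12,24}, {13,23}, {14,22}, …, giving 6 two-element pairs; the single value 18 (it cannot pair with itself since the integers are distinct); and 4 integers whose partner 36−x falls outside [12,28].
By pigeonhole, treating each of those 11 groups as a pigeonhole, one can pick one integer per group — 11 integers — with no two summing to 36.
The 12th integer lands in an occupied pair, forcing a sum of 36.

12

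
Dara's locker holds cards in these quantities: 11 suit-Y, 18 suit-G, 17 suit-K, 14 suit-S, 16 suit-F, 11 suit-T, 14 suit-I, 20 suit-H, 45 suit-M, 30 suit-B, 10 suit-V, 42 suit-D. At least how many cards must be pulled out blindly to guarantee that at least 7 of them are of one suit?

73

An adversary could hand out at most 6 cards per suit: 6 + 6 + 6 + 6 + 6 + 6 + 6 + 6 + 6 + 6 + 6 + 6 = 72 cards and still no suit has 7.
One more card lands in a suit already at 6, so 73 draws are enough and 72 are not.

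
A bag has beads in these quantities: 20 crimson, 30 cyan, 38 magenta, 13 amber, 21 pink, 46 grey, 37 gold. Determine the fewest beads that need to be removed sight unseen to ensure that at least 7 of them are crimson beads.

192

In the worst case for collecting crimson beads, every non-crimson bead comes out first.
There are 30 + 38 + 13 + 21 + 46 + 37 = 185 non-crimson beads altogether.
After those, each further bead must be crimson, so 185 + 7 = 192 draws guarantee 7 crimson beads.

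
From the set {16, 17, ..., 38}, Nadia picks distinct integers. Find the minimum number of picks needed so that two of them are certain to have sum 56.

14

A set avoiding the sum 56 can contain at most one of each pair {x, 56−x}, plus the 3 elements whose complement lies outside the range or equal to its own complement.
The integers 16, …, 28 (13 of them) are such a set: any two sum to at least 16+17 = 33 and at most 27+28 = 55 < 56.
By pigeonhole, any 14th integer completes one of the 10 pairs, so 14 choices force a sum of 56.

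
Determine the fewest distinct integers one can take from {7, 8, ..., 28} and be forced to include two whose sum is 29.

15

Two chosen integers sum to 29 exactly when both halves of some pair {x, 29−x} with 7 ≤ x ≤ 29−x ≤ 22 are chosen — 8 such pairs.
The remaining 6 elements (those with no distinct partner in range) can never complete a 29-sum, so the worst case takes all of them and one from each pair: 6 + 8 = 14.
Pigeonhole: the 15th integer has to be the second member of some pair, so 14 + 1 = 15.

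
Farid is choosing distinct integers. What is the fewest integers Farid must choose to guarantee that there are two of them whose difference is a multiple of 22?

23

Integers whose pairwise differences are multiples of 22 are exactly those sharing a remainder mod 22. The 22 residue classes mod 22 are the pigeonholes.
With 22 integers one could put 1 in each residue class and have no class reach 2.
The 23rd integer pushes some class to 2, so 22·1 + 1 = 23.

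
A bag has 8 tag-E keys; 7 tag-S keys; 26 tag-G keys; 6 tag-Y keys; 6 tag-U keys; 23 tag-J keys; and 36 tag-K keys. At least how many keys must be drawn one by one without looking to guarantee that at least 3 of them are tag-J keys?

In the worst case for collecting tag-J keys, every non-tag-J key comes out first.
There are 8 + 7 + 26 + 6 + 6 + 36 = 89 non-tag-J keys altogether.
After those, each further key must be tag-J, so 89 + 3 = 92 draws guarantee 3 tag-J keys.

92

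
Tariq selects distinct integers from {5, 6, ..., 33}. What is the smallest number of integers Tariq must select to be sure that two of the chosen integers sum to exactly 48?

21

Group the elements by complementary pair {x, 48−x}: {15,33}, {16,32}, {17,31}, …, giving 9 two-element pairs, the single value 24 (it cannot pair with itself since the integers are distinct), and 10 integers whose partner 48−x falls outside [5,33].
Pigeonhole: treating each of those 20 groups as a pigeonhole, one can pick one integer per group — 20 integers — with no two summing to 48.
The 21st integer lands in an occupied pair, forcing a sum of 48.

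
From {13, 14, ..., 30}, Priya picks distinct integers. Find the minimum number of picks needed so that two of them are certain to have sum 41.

11

Group the elements by complementary pair {x, 41−x}: {13,28}, {14,27}, {15,26}, …, giving 8 two-element pairs and 2 integers whose partner 41−x falls outside [13,30].
Treating each of those 10 groups as a pigeonhole, one can pick one integer per group — 10 integers — with no two summing to 41.
The 11th integer lands in an occupied pair, forcing a sum of 41.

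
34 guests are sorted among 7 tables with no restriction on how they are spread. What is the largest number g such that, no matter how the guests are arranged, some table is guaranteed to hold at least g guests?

Pigeonhole: the 7 tables are the holes and the 34 guests are the pigeons.
If every table held at most 4 guests, the total would be at most 7 × 4 = 28, which is less than 34.
So some table holds at least ⌈34/7⌉ = 5 guests.

5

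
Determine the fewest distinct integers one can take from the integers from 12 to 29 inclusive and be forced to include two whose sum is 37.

12

Group the elements by complementary pair {x, 37−x}: {12,25}, {13,24}, {14,23}, …, giving 7 two-element pairs and 4 integers whose partner 37−x falls outside [12,29].
Treating each of those 11 groups as a pigeonhole, one can pick one integer per group — 11 integers — with no two summing to 37.
The 12th integer lands in an occupied pair, forcing a sum of 37.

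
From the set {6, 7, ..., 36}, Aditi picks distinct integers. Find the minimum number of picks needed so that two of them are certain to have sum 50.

21

Two chosen integers sum to 50 exactly when both halves of some pair {x, 50−x} with 14 ≤ x ≤ 50−x ≤ 36 are chosen — 11 such pairs.
The remaining 9 elements (those with no distinct partner in range) can never complete a 50-sum, so the worst case takes all of them and one from each pair: 9 + 11 = 20.
The 21st integer has to be the second member of some pair, so 20 + 1 = 21.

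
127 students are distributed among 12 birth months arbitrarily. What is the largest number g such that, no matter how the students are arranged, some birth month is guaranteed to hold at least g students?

11

By pigeonhole, the 12 birth months are the holes and the 127 students are the pigeons.
If every birth month held at most 10 students, the total would be at most 12 × 10 = 120, which is less than 127.
So some birth month holds at least ⌈127/12⌉ = 11 students.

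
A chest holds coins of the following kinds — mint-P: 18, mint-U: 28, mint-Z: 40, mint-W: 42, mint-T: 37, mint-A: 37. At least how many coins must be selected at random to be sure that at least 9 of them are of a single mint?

An adversary could hand out at most 8 coins per mint: 8 + 8 + 8 + 8 + 8 + 8 = 48 coins and still no mint has 9.
Pigeonhole: one more coin lands in a mint already at 8, so 49 draws are enough and 48 are not.

49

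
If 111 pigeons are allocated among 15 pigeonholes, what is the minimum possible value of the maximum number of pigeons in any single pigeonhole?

8

By pigeonhole, the 15 pigeonholes are the holes and the 111 pigeons are the pigeons.
If every pigeonhole held at most 7 pigeons, the total would be at most 15 × 7 = 105, which is less than 111.
So some pigeonhole holds at least ⌈111/15⌉ = 8 pigeons.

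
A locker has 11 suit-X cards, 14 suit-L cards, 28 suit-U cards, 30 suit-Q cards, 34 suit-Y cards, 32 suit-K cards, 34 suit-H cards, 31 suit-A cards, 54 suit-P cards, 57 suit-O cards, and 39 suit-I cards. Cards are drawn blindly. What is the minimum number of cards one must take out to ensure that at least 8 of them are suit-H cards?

In the worst case for collecting suit-H cards, every non-suit-H card comes out first.
There are 11 + 14 + 28 + 30 + 34 + 32 + 31 + 54 + 57 + 39 = 330 non-suit-H cards altogether.
After those, each further card must be suit-H, so 330 + 8 = 338 draws guarantee 8 suit-H cards.

338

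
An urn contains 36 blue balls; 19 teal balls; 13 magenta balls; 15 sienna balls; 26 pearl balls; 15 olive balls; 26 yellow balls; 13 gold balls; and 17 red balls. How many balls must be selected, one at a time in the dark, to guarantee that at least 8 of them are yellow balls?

162

In the worst case for collecting yellow balls, every non-yellow ball comes out first.
There are 36 + 19 + 13 + 15 + 26 + 15 + 13 + 17 = 154 non-yellow balls altogether.
After those, each further ball must be yellow, so 154 + 8 = 162 draws guarantee 8 yellow balls.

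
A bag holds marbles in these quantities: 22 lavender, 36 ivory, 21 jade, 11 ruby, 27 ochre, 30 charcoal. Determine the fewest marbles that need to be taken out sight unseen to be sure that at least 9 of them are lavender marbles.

134

In the worst case for collecting lavender marbles, every non-lavender marble comes out first.
There are 36 + 21 + 11 + 27 + 30 = 125 non-lavender marbles altogether.
After those, each further marble must be lavender, so 125 + 9 = 134 draws guarantee 9 lavender marbles.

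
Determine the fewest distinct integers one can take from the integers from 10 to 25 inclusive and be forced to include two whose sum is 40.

Two chosen integers sum to 40 exactly when both halves of some pair {x, 40−x} with 15 ≤ x ≤ 40−x ≤ 25 are chosen — 5 such pairs.
The remaining 6 elements (those with no distinct partner in range) can never complete a 40-sum, so the worst case takes all of them and one from each pair: 6 + 5 = 11.
The 12th integer has to be the second member of some pair, so 11 + 1 = 12.

12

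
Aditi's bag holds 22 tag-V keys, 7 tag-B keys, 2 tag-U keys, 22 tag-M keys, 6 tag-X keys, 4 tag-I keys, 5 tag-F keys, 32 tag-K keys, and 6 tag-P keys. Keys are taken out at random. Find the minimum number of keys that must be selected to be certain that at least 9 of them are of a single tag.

55

By the pigeonhole principle, put each drawn key into a box by tag. The largest draw with every box below 9 takes min(count, 8) from each tag; tags with fewer than 8 contribute all they have.
Σ min(cᵢ, 8) = 8 + 7 + 2 + 8 + 6 + 4 + 5 + 8 + 6 = 54.
Draw number 54 + 1 = 55 must push one box to 9.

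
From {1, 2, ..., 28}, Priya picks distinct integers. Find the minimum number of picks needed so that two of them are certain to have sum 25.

A set avoiding the sum 25 can contain at most one of each pair {x, 25−x}, plus the 4 elements whose complement lies outside the range.
The integers 13, …, 28 (16 of them) are such a set: any two sum to at least 13+14 = 27 > 25.
Pigeonhole: any 17th integer completes one of the 12 pairs, so 17 choices force a sum of 25.

17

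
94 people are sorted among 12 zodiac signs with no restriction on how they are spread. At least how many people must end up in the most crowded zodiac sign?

Pigeonhole: the 12 zodiac signs are the holes and the 94 people are the pigeons.
If every zodiac sign held at most 7 people, the total would be at most 12 × 7 = 84, which is less than 94.
So some zodiac sign holds at least ⌈94/12⌉ = 8 people.

8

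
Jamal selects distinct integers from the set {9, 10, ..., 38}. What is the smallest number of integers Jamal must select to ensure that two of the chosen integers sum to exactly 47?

16

A set avoiding the sum 47 can contain at most one of each pair {x, 47−x}.
The integers 24, …, 38 (15 of them) are such a set: any two sum to at least 24+25 = 49 > 47.
Pigeonhole: any 16th integer completes one of the 15 pairs, so 16 choices force a sum of 47.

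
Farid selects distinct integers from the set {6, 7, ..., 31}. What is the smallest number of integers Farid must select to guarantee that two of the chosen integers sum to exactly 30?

18

Group the elements by complementary pair {x, 30−x}: {6,24}, {7,23}, {8,22}, …, giving 9 two-element pairs, the single value 15 (it cannot pair with itself since the integers are distinct), and 7 integers whose partner 30−x falls outside [6,31].
Pigeonhole: treating each of those 17 groups as a pigeonhole, one can pick one integer per group — 17 integers — with no two summing to 30.
The 18th integer lands in an occupied pair, forcing a sum of 30.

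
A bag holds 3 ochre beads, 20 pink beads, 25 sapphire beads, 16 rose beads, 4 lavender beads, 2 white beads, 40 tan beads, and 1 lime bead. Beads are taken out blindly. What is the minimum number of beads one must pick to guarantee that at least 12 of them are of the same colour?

Put each drawn bead into a box by colour. The largest draw with every box below 12 takes min(count, 11) from each colour; colours with fewer than 11 contribute all they have.
Σ min(cᵢ, 11) = 3 + 11 + 11 + 11 + 4 + 2 + 11 + 1 = 54.
Draw number 54 + 1 = 55 must push one box to 12.

55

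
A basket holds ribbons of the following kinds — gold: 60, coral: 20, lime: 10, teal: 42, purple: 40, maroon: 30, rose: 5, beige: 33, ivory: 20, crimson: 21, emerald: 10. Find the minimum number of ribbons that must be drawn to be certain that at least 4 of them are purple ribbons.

255

In the worst case for collecting purple ribbons, every non-purple ribbon comes out first.
There are 60 + 20 + 10 + 42 + 30 + 5 + 33 + 20 + 21 + 10 = 251 non-purple ribbons altogether.
After those, each further ribbon must be purple, so 251 + 4 = 255 draws guarantee 4 purple ribbons.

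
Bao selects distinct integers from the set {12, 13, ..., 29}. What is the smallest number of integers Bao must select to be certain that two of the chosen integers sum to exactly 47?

13

Two chosen integers sum to 47 exactly when both halves of some pair {x, 47−x} with 18 ≤ x ≤ 47−x ≤ 29 are chosen — 6 such pairs.
The remaining 6 elements (those with no distinct partner in range) can never complete a 47-sum, so the worst case takes all of them and one from each pair: 6 + 6 = 12.
The 13th integer has to be the second member of some pair, so 12 + 1 = 13.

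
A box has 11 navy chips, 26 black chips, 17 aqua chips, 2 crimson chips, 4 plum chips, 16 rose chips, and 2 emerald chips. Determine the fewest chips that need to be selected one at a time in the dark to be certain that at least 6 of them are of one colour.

An adversary could hand out at most 5 chips per colour (crimson, plum, emerald run out sooner): 5 + 5 + 5 + 2 + 4 + 5 + 2 = 28 chips and still no colour has 6.
Pigeonhole: one more chip lands in a colour already at 5, so 29 draws are enough and 28 are not.

29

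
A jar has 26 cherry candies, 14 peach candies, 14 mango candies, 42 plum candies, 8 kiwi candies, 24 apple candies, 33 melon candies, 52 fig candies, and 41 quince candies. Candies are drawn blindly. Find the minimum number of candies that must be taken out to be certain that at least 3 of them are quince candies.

216

In the worst case for collecting quince candies, every non-quince candy comes out first.
There are 26 + 14 + 14 + 42 + 8 + 24 + 33 + 52 = 213 non-quince candies altogether.
After those, each further candy must be quince, so 213 + 3 = 216 draws guarantee 3 quince candies.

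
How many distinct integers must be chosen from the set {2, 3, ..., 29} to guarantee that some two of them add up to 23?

19

A set avoiding the sum 23 can contain at most one of each pair {x, 23−x}, plus the 8 elements whose complement lies outside the range.
The integers 12, …, 29 (18 of them) are such a set: any two sum to at least 12+13 = 25 > 23.
By pigeonhole, any 19th integer completes one of the 10 pairs, so 19 choices force a sum of 23.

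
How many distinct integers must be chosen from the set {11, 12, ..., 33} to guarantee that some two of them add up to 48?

15

A set avoiding the sum 48 can contain at most one of each pair {x, 48−x}, plus the 5 elements whose complement lies outside the range or equal to its own complement.
The integers 11, …, 24 (14 of them) are such a set: any two sum to at least 11+12 = 23 and at most 23+24 = 47 < 48.
Any 15th integer completes one of the 9 pairs, so 15 choices force a sum of 48.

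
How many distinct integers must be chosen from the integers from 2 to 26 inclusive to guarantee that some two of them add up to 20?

Two chosen integers sum to 20 exactly when both halves of some pair {x, 20−x} with 2 ≤ x ≤ 20−x ≤ 18 are chosen — 8 such pairs.
The remaining 9 elements (those with no distinct partner in range) can never complete a 20-sum, so the worst case takes all of them and one from each pair: 9 + 8 = 17.
The 18th integer has to be the second member of some pair, so 17 + 1 = 18.

18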